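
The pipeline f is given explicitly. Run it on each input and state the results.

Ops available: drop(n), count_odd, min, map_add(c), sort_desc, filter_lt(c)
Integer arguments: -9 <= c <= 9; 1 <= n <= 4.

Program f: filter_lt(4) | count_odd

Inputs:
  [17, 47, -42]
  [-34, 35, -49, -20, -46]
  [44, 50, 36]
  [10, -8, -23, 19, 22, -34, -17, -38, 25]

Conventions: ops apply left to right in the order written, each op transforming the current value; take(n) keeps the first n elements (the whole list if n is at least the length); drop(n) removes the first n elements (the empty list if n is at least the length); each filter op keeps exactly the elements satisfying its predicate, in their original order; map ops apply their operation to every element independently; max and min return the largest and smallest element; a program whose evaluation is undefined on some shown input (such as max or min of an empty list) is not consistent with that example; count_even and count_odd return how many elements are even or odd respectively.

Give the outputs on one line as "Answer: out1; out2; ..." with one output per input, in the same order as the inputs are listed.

Execution, op by op:
  [17, 47, -42] -> [-42] -> 0
  [-34, 35, -49, -20, -46] -> [-34, -49, -20, -46] -> 1
  [44, 50, 36] -> [] -> 0
  [10, -8, -23, 19, 22, -34, -17, -38, 25] -> [-8, -23, -34, -17, -38] -> 2

0; 1; 0; 2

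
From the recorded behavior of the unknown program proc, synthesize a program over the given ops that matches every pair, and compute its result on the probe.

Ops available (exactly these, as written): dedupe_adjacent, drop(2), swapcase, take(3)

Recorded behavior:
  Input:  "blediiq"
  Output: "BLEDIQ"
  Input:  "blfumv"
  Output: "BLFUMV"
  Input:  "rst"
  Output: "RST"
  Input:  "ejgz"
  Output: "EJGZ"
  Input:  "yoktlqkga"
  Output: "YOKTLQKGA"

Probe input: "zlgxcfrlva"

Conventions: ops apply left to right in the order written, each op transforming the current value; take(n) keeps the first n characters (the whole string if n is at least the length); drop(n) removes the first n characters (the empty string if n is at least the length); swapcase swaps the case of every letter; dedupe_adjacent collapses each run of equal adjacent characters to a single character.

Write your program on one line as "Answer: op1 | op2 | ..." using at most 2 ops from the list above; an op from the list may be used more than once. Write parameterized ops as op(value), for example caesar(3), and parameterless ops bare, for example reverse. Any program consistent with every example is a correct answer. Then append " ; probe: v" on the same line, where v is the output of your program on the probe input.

swapcase | dedupe_adjacent ; probe: "ZLGXCFRLVA"

Check, running the answer program on each example:
  "blediiq" -> "BLEDIIQ" -> "BLEDIQ"
  "blfumv" -> "BLFUMV" -> "BLFUMV"
  "rst" -> "RST" -> "RST"
  "ejgz" -> "EJGZ" -> "EJGZ"
  "yoktlqkga" -> "YOKTLQKGA" -> "YOKTLQKGA"
  probe: "zlgxcfrlva" -> "ZLGXCFRLVA" -> "ZLGXCFRLVA"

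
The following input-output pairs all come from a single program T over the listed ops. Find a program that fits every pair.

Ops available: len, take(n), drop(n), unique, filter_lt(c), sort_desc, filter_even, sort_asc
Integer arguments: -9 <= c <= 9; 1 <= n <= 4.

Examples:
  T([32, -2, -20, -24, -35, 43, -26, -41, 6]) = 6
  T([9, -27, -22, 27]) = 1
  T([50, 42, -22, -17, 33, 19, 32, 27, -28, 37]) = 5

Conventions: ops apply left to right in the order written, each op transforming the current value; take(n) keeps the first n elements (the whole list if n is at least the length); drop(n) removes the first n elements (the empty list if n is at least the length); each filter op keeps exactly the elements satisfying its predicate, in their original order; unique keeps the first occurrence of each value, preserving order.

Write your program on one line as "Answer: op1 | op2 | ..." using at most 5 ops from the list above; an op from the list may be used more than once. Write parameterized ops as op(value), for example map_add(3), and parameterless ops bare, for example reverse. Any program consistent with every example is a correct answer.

sort_desc | sort_asc | filter_even | len

Check, running the answer program on each example:
  [32, -2, -20, -24, -35, 43, -26, -41, 6] -> [43, 32, 6, -2, -20, -24, -26, -35, -41] -> [-41, -35, -26, -24, -20, -2, 6, 32, 43] -> [-26, -24, -20, -2, 6, 32] -> 6
  [9, -27, -22, 27] -> [27, 9, -22, -27] -> [-27, -22, 9, 27] -> [-22] -> 1
  [50, 42, -22, -17, 33, 19, 32, 27, -28, 37] -> [50, 42, 37, 33, 32, 27, 19, -17, -22, -28] -> [-28, -22, -17, 19, 27, 32, 33, 37, 42, 50] -> [-28, -22, 32, 42, 50] -> 5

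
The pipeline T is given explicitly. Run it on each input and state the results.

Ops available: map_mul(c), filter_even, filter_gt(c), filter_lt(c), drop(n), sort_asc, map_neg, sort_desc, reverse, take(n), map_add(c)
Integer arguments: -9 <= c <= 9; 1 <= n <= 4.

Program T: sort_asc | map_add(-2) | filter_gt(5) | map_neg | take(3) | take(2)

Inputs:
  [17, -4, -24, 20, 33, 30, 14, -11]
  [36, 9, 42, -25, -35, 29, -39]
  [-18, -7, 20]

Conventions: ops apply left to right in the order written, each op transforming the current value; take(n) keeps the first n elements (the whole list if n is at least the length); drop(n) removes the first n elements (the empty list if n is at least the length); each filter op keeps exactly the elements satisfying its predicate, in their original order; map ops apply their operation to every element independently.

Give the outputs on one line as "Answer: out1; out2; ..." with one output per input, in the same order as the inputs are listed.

[-12, -15]; [-7, -27]; [-18]

Execution, op by op:
  [17, -4, -24, 20, 33, 30, 14, -11] -> [-24, -11, -4, 14, 17, 20, 30, 33] -> [-26, -13, -6, 12, 15, 18, 28, 31] -> [12, 15, 18, 28, 31] -> [-12, -15, -18, -28, -31] -> [-12, -15, -18] -> [-12, -15]
  [36, 9, 42, -25, -35, 29, -39] -> [-39, -35, -25, 9, 29, 36, 42] -> [-41, -37, -27, 7, 27, 34, 40] -> [7, 27, 34, 40] -> [-7, -27, -34, -40] -> [-7, -27, -34] -> [-7, -27]
  [-18, -7, 20] -> [-18, -7, 20] -> [-20, -9, 18] -> [18] -> [-18] -> [-18] -> [-18]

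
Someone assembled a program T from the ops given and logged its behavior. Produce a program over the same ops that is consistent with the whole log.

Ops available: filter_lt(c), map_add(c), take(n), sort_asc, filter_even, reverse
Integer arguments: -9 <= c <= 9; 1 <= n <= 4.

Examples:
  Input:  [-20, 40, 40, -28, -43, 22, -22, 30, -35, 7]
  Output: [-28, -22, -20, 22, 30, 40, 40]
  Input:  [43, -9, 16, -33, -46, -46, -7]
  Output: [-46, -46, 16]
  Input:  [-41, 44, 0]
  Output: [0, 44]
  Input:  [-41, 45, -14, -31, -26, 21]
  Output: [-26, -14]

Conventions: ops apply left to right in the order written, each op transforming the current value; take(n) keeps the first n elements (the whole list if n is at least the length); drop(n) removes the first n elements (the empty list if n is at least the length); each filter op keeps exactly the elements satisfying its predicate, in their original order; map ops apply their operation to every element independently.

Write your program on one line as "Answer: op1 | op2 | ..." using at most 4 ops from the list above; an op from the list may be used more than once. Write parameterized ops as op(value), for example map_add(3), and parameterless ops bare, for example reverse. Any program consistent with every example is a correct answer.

reverse | filter_even | sort_asc

Check, running the answer program on each example:
  [-20, 40, 40, -28, -43, 22, -22, 30, -35, 7] -> [7, -35, 30, -22, 22, -43, -28, 40, 40, -20] -> [30, -22, 22, -28, 40, 40, -20] -> [-28, -22, -20, 22, 30, 40, 40]
  [43, -9, 16, -33, -46, -46, -7] -> [-7, -46, -46, -33, 16, -9, 43] -> [-46, -46, 16] -> [-46, -46, 16]
  [-41, 44, 0] -> [0, 44, -41] -> [0, 44] -> [0, 44]
  [-41, 45, -14, -31, -26, 21] -> [21, -26, -31, -14, 45, -41] -> [-26, -14] -> [-26, -14]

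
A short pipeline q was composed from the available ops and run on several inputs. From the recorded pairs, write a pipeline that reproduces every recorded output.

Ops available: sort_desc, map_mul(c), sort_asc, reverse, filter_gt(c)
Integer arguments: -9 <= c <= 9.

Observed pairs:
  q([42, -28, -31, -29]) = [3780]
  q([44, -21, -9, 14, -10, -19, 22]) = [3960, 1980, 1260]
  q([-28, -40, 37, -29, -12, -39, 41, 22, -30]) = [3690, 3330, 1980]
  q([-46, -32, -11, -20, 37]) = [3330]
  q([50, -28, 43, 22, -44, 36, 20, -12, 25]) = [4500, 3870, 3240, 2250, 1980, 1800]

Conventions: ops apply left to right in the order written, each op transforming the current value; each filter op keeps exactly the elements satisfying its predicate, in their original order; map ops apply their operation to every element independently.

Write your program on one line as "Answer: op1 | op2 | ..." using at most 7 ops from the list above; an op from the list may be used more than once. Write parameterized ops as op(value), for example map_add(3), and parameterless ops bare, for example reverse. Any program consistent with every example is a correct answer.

map_mul(5) | filter_gt(3) | map_mul(-6) | map_mul(-3) | reverse | sort_desc

Check, running the answer program on each example:
  [42, -28, -31, -29] -> [210, -140, -155, -145] -> [210] -> [-1260] -> [3780] -> [3780] -> [3780]
  [44, -21, -9, 14, -10, -19, 22] -> [220, -105, -45, 70, -50, -95, 110] -> [220, 70, 110] -> [-1320, -420, -660] -> [3960, 1260, 1980] -> [1980, 1260, 3960] -> [3960, 1980, 1260]
  [-28, -40, 37, -29, -12, -39, 41, 22, -30] -> [-140, -200, 185, -145, -60, -195, 205, 110, -150] -> [185, 205, 110] -> [-1110, -1230, -660] -> [3330, 3690, 1980] -> [1980, 3690, 3330] -> [3690, 3330, 1980]
  [-46, -32, -11, -20, 37] -> [-230, -160, -55, -100, 185] -> [185] -> [-1110] -> [3330] -> [3330] -> [3330]
  [50, -28, 43, 22, -44, 36, 20, -12, 25] -> [250, -140, 215, 110, -220, 180, 100, -60, 125] -> [250, 215, 110, 180, 100, 125] -> [-1500, -1290, -660, -1080, -600, -750] -> [4500, 3870, 1980, 3240, 1800, 2250] -> [2250, 1800, 3240, 1980, 3870, 4500] -> [4500, 3870, 3240, 2250, 1980, 1800]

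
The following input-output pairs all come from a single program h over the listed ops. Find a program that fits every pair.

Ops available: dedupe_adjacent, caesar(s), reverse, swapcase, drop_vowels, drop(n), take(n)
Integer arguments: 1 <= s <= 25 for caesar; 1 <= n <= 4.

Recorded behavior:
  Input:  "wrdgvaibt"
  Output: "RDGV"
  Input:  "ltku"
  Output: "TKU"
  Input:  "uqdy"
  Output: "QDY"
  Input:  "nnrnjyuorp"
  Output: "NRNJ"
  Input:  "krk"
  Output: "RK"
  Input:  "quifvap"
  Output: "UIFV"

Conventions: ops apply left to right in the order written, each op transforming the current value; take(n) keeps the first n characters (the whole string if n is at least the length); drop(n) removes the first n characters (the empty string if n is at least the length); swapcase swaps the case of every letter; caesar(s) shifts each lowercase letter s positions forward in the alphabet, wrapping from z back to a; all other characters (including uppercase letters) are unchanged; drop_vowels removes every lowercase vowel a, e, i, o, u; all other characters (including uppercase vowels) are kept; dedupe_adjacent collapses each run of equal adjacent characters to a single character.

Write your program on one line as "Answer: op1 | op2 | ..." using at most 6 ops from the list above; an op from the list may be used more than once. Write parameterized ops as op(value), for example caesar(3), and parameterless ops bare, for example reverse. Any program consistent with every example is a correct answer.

drop(1) | reverse | swapcase | reverse | take(4)

Check, running the answer program on each example:
  "wrdgvaibt" -> "rdgvaibt" -> "tbiavgdr" -> "TBIAVGDR" -> "RDGVAIBT" -> "RDGV"
  "ltku" -> "tku" -> "ukt" -> "UKT" -> "TKU" -> "TKU"
  "uqdy" -> "qdy" -> "ydq" -> "YDQ" -> "QDY" -> "QDY"
  "nnrnjyuorp" -> "nrnjyuorp" -> "prouyjnrn" -> "PROUYJNRN" -> "NRNJYUORP" -> "NRNJ"
  "krk" -> "rk" -> "kr" -> "KR" -> "RK" -> "RK"
  "quifvap" -> "uifvap" -> "pavfiu" -> "PAVFIU" -> "UIFVAP" -> "UIFV"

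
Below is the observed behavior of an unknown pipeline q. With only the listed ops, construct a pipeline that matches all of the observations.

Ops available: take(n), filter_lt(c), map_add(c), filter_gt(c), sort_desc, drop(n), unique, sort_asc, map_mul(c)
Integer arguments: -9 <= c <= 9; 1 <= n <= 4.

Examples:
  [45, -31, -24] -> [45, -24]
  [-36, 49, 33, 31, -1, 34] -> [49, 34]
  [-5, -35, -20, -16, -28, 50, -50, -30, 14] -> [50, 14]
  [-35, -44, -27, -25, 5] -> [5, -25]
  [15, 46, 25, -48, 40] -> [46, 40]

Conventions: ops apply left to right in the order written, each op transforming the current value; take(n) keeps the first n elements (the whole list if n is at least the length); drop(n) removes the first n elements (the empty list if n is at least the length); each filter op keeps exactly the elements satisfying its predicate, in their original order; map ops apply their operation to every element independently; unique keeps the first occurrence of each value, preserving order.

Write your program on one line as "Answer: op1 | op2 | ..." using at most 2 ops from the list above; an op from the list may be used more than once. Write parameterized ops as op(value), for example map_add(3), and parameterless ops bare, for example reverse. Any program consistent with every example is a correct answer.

sort_desc | take(2)

Check, running the answer program on each example:
  [45, -31, -24] -> [45, -24, -31] -> [45, -24]
  [-36, 49, 33, 31, -1, 34] -> [49, 34, 33, 31, -1, -36] -> [49, 34]
  [-5, -35, -20, -16, -28, 50, -50, -30, 14] -> [50, 14, -5, -16, -20, -28, -30, -35, -50] -> [50, 14]
  [-35, -44, -27, -25, 5] -> [5, -25, -27, -35, -44] -> [5, -25]
  [15, 46, 25, -48, 40] -> [46, 40, 25, 15, -48] -> [46, 40]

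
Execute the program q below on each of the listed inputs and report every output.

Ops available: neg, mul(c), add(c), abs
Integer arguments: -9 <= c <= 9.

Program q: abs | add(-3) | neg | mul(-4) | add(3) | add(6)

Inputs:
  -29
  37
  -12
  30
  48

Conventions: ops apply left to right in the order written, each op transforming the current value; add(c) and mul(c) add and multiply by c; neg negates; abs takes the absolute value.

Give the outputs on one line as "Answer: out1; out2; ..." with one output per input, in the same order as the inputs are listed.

113; 145; 45; 117; 189

Execution, op by op:
  -29 -> 29 -> 26 -> -26 -> 104 -> 107 -> 113
  37 -> 37 -> 34 -> -34 -> 136 -> 139 -> 145
  -12 -> 12 -> 9 -> -9 -> 36 -> 39 -> 45
  30 -> 30 -> 27 -> -27 -> 108 -> 111 -> 117
  48 -> 48 -> 45 -> -45 -> 180 -> 183 -> 189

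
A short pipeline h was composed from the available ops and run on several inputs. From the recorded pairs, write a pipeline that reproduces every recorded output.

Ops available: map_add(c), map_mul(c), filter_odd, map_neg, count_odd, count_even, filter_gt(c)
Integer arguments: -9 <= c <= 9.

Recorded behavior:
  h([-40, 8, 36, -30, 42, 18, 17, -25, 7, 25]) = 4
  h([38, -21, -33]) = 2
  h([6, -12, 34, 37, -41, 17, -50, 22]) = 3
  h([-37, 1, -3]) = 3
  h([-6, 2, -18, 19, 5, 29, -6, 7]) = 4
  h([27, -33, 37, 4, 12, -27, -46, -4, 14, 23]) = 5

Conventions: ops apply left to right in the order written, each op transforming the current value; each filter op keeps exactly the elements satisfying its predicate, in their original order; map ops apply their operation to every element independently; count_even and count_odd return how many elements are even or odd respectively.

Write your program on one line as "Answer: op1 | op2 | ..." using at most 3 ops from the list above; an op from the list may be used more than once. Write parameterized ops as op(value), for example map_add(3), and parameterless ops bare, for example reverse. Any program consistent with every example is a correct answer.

map_mul(5) | map_add(3) | count_even

Check, running the answer program on each example:
  [-40, 8, 36, -30, 42, 18, 17, -25, 7, 25] -> [-200, 40, 180, -150, 210, 90, 85, -125, 35, 125] -> [-197, 43, 183, -147, 213, 93, 88, -122, 38, 128] -> 4
  [38, -21, -33] -> [190, -105, -165] -> [193, -102, -162] -> 2
  [6, -12, 34, 37, -41, 17, -50, 22] -> [30, -60, 170, 185, -205, 85, -250, 110] -> [33, -57, 173, 188, -202, 88, -247, 113] -> 3
  [-37, 1, -3] -> [-185, 5, -15] -> [-182, 8, -12] -> 3
  [-6, 2, -18, 19, 5, 29, -6, 7] -> [-30, 10, -90, 95, 25, 145, -30, 35] -> [-27, 13, -87, 98, 28, 148, -27, 38] -> 4
  [27, -33, 37, 4, 12, -27, -46, -4, 14, 23] -> [135, -165, 185, 20, 60, -135, -230, -20, 70, 115] -> [138, -162, 188, 23, 63, -132, -227, -17, 73, 118] -> 5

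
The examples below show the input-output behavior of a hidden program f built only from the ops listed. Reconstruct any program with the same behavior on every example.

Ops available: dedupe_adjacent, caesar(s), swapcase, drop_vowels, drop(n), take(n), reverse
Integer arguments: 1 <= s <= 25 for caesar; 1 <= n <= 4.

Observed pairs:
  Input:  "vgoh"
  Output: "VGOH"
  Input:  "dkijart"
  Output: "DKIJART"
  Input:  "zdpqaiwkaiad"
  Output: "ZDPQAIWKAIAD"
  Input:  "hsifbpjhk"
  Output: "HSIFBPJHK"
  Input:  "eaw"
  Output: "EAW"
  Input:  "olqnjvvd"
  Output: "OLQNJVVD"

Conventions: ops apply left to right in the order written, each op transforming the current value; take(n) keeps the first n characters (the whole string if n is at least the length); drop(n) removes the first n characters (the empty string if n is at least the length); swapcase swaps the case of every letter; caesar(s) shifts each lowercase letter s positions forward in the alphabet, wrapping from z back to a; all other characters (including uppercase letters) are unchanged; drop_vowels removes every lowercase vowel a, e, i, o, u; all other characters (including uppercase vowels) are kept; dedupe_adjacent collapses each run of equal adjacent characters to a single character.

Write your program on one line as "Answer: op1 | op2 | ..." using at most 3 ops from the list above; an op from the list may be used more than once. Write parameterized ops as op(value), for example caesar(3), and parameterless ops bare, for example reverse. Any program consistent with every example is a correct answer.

reverse | swapcase | reverse

Check, running the answer program on each example:
  "vgoh" -> "hogv" -> "HOGV" -> "VGOH"
  "dkijart" -> "trajikd" -> "TRAJIKD" -> "DKIJART"
  "zdpqaiwkaiad" -> "daiakwiaqpdz" -> "DAIAKWIAQPDZ" -> "ZDPQAIWKAIAD"
  "hsifbpjhk" -> "khjpbfish" -> "KHJPBFISH" -> "HSIFBPJHK"
  "eaw" -> "wae" -> "WAE" -> "EAW"
  "olqnjvvd" -> "dvvjnqlo" -> "DVVJNQLO" -> "OLQNJVVD"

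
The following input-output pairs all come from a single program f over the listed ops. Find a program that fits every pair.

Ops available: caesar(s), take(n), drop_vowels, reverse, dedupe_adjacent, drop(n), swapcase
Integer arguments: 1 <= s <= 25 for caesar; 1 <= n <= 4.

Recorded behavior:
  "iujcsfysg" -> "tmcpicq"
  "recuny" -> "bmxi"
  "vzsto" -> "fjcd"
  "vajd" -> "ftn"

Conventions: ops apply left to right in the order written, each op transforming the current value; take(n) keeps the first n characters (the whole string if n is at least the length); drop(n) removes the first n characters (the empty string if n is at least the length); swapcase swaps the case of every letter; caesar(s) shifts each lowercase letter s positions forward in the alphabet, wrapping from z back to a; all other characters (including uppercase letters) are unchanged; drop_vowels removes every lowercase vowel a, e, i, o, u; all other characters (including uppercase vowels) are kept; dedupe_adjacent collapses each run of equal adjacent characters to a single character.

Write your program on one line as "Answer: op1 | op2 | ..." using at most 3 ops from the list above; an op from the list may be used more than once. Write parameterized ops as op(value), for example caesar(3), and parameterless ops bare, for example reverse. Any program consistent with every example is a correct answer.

drop_vowels | caesar(10)

Check, running the answer program on each example:
  "iujcsfysg" -> "jcsfysg" -> "tmcpicq"
  "recuny" -> "rcny" -> "bmxi"
  "vzsto" -> "vzst" -> "fjcd"
  "vajd" -> "vjd" -> "ftn"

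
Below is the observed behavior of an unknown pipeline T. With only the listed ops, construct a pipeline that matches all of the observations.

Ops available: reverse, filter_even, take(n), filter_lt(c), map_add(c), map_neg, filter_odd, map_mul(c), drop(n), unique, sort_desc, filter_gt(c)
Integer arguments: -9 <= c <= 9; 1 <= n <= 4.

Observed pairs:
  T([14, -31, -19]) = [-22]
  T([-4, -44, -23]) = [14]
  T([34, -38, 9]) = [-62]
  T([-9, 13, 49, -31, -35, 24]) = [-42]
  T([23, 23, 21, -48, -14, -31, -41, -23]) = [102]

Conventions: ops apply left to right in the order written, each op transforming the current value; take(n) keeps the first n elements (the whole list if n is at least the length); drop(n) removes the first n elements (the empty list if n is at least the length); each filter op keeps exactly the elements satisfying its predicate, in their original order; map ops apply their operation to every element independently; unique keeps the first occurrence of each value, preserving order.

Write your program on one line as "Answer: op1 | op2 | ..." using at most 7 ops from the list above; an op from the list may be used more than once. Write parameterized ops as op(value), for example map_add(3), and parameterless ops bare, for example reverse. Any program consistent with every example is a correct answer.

filter_even | reverse | map_add(-3) | reverse | map_mul(-2) | take(1)

Check, running the answer program on each example:
  [14, -31, -19] -> [14] -> [14] -> [11] -> [11] -> [-22] -> [-22]
  [-4, -44, -23] -> [-4, -44] -> [-44, -4] -> [-47, -7] -> [-7, -47] -> [14, 94] -> [14]
  [34, -38, 9] -> [34, -38] -> [-38, 34] -> [-41, 31] -> [31, -41] -> [-62, 82] -> [-62]
  [-9, 13, 49, -31, -35, 24] -> [24] -> [24] -> [21] -> [21] -> [-42] -> [-42]
  [23, 23, 21, -48, -14, -31, -41, -23] -> [-48, -14] -> [-14, -48] -> [-17, -51] -> [-51, -17] -> [102, 34] -> [102]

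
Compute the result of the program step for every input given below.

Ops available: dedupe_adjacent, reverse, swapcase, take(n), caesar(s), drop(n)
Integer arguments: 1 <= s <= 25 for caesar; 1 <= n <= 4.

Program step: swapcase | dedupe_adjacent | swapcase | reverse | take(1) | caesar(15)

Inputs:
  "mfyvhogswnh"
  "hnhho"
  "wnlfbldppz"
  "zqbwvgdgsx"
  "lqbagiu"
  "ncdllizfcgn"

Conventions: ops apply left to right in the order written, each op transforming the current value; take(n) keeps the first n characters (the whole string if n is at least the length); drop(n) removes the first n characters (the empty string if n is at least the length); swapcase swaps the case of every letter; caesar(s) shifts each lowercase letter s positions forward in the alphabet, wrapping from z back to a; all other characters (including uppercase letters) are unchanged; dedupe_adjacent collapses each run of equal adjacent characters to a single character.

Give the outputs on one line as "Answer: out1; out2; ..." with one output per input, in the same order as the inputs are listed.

Execution, op by op:
  "mfyvhogswnh" -> "MFYVHOGSWNH" -> "MFYVHOGSWNH" -> "mfyvhogswnh" -> "hnwsgohvyfm" -> "h" -> "w"
  "hnhho" -> "HNHHO" -> "HNHO" -> "hnho" -> "ohnh" -> "o" -> "d"
  "wnlfbldppz" -> "WNLFBLDPPZ" -> "WNLFBLDPZ" -> "wnlfbldpz" -> "zpdlbflnw" -> "z" -> "o"
  "zqbwvgdgsx" -> "ZQBWVGDGSX" -> "ZQBWVGDGSX" -> "zqbwvgdgsx" -> "xsgdgvwbqz" -> "x" -> "m"
  "lqbagiu" -> "LQBAGIU" -> "LQBAGIU" -> "lqbagiu" -> "uigabql" -> "u" -> "j"
  "ncdllizfcgn" -> "NCDLLIZFCGN" -> "NCDLIZFCGN" -> "ncdlizfcgn" -> "ngcfzildcn" -> "n" -> "c"

"w"; "d"; "o"; "m"; "j"; "c"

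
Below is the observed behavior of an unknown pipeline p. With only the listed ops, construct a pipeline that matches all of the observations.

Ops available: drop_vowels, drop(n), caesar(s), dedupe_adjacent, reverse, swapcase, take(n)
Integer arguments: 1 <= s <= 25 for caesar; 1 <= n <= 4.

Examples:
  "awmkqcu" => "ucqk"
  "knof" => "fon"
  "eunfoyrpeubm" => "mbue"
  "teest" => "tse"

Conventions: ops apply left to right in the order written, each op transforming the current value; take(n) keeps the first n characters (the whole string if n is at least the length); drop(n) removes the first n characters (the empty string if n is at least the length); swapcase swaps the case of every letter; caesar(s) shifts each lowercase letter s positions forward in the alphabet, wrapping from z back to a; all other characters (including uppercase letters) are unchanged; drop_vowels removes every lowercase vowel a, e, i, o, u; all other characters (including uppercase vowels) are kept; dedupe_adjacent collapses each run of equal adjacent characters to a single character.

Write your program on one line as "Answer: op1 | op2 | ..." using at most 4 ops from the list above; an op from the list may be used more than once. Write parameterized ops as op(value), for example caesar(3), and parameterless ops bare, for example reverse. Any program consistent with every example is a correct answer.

dedupe_adjacent | drop(1) | reverse | take(4)

Check, running the answer program on each example:
  "awmkqcu" -> "awmkqcu" -> "wmkqcu" -> "ucqkmw" -> "ucqk"
  "knof" -> "knof" -> "nof" -> "fon" -> "fon"
  "eunfoyrpeubm" -> "eunfoyrpeubm" -> "unfoyrpeubm" -> "mbuepryofnu" -> "mbue"
  "teest" -> "test" -> "est" -> "tse" -> "tse"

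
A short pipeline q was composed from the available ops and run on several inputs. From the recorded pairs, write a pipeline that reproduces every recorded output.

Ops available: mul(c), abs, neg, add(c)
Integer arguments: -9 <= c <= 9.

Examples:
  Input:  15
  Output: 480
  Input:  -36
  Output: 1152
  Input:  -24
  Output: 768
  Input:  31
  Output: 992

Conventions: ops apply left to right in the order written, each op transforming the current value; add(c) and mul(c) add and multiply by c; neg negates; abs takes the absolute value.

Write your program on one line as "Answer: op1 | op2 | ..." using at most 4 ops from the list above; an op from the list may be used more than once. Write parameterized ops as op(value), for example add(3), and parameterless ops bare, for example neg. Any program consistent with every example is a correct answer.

mul(4) | abs | neg | mul(-8)

Check, running the answer program on each example:
  15 -> 60 -> 60 -> -60 -> 480
  -36 -> -144 -> 144 -> -144 -> 1152
  -24 -> -96 -> 96 -> -96 -> 768
  31 -> 124 -> 124 -> -124 -> 992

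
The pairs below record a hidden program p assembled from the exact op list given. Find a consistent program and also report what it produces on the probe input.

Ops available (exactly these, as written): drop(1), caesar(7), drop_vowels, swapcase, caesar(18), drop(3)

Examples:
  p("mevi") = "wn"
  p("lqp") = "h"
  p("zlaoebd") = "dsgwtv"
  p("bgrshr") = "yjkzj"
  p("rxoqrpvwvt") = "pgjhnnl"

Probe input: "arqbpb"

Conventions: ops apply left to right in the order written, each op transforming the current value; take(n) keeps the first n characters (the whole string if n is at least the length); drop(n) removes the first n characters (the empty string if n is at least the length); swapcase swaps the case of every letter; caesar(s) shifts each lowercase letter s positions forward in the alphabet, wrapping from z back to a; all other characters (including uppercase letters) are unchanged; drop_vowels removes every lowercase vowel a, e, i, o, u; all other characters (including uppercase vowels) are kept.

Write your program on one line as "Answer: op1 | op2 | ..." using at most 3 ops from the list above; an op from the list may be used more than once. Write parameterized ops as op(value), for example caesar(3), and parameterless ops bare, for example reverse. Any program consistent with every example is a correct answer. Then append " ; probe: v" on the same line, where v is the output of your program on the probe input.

caesar(18) | drop(1) | drop_vowels ; probe: "jtht"

Check, running the answer program on each example:
  "mevi" -> "ewna" -> "wna" -> "wn"
  "lqp" -> "dih" -> "ih" -> "h"
  "zlaoebd" -> "rdsgwtv" -> "dsgwtv" -> "dsgwtv"
  "bgrshr" -> "tyjkzj" -> "yjkzj" -> "yjkzj"
  "rxoqrpvwvt" -> "jpgijhnonl" -> "pgijhnonl" -> "pgjhnnl"
  probe: "arqbpb" -> "sjitht" -> "jitht" -> "jtht"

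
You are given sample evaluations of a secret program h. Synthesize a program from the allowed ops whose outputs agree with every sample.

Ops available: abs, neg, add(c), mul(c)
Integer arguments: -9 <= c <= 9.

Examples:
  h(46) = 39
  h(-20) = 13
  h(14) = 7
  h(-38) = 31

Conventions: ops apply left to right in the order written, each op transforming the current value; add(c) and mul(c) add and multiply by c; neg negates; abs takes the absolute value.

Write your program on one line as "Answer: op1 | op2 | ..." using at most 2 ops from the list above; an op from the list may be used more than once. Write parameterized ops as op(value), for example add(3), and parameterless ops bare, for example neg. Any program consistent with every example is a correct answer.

abs | add(-7)

Check, running the answer program on each example:
  46 -> 46 -> 39
  -20 -> 20 -> 13
  14 -> 14 -> 7
  -38 -> 38 -> 31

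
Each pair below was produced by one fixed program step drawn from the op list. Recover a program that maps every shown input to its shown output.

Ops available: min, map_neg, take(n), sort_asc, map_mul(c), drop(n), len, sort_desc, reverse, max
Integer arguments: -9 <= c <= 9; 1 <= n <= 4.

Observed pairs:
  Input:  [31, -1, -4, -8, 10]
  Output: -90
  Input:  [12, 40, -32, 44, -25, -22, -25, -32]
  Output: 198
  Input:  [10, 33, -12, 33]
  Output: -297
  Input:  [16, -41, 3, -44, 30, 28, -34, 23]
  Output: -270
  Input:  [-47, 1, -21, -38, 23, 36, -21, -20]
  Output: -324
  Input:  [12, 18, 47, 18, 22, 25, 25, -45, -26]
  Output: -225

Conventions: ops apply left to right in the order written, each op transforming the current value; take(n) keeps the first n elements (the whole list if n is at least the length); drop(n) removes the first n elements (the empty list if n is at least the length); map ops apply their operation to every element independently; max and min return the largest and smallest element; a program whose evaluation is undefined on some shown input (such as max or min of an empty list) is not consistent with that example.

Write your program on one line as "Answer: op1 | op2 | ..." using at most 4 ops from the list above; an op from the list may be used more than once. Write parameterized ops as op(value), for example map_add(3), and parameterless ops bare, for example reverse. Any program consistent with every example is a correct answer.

reverse | map_mul(-9) | take(4) | min

Check, running the answer program on each example:
  [31, -1, -4, -8, 10] -> [10, -8, -4, -1, 31] -> [-90, 72, 36, 9, -279] -> [-90, 72, 36, 9] -> -90
  [12, 40, -32, 44, -25, -22, -25, -32] -> [-32, -25, -22, -25, 44, -32, 40, 12] -> [288, 225, 198, 225, -396, 288, -360, -108] -> [288, 225, 198, 225] -> 198
  [10, 33, -12, 33] -> [33, -12, 33, 10] -> [-297, 108, -297, -90] -> [-297, 108, -297, -90] -> -297
  [16, -41, 3, -44, 30, 28, -34, 23] -> [23, -34, 28, 30, -44, 3, -41, 16] -> [-207, 306, -252, -270, 396, -27, 369, -144] -> [-207, 306, -252, -270] -> -270
  [-47, 1, -21, -38, 23, 36, -21, -20] -> [-20, -21, 36, 23, -38, -21, 1, -47] -> [180, 189, -324, -207, 342, 189, -9, 423] -> [180, 189, -324, -207] -> -324
  [12, 18, 47, 18, 22, 25, 25, -45, -26] -> [-26, -45, 25, 25, 22, 18, 47, 18, 12] -> [234, 405, -225, -225, -198, -162, -423, -162, -108] -> [234, 405, -225, -225] -> -225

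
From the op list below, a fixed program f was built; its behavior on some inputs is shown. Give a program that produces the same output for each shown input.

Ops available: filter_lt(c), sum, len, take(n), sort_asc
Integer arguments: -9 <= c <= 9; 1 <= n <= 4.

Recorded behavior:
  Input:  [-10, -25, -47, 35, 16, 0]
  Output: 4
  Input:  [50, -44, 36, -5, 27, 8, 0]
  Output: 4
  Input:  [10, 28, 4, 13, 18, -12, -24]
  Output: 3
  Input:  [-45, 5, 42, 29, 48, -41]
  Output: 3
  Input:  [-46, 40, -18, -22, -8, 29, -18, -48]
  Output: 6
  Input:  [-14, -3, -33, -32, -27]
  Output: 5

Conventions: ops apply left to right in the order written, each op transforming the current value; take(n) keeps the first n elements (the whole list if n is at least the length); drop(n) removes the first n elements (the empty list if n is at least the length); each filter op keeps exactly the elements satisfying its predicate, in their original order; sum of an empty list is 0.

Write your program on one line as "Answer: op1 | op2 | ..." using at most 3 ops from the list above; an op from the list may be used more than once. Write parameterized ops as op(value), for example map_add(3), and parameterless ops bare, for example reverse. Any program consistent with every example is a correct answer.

filter_lt(9) | sort_asc | len

Check, running the answer program on each example:
  [-10, -25, -47, 35, 16, 0] -> [-10, -25, -47, 0] -> [-47, -25, -10, 0] -> 4
  [50, -44, 36, -5, 27, 8, 0] -> [-44, -5, 8, 0] -> [-44, -5, 0, 8] -> 4
  [10, 28, 4, 13, 18, -12, -24] -> [4, -12, -24] -> [-24, -12, 4] -> 3
  [-45, 5, 42, 29, 48, -41] -> [-45, 5, -41] -> [-45, -41, 5] -> 3
  [-46, 40, -18, -22, -8, 29, -18, -48] -> [-46, -18, -22, -8, -18, -48] -> [-48, -46, -22, -18, -18, -8] -> 6
  [-14, -3, -33, -32, -27] -> [-14, -3, -33, -32, -27] -> [-33, -32, -27, -14, -3] -> 5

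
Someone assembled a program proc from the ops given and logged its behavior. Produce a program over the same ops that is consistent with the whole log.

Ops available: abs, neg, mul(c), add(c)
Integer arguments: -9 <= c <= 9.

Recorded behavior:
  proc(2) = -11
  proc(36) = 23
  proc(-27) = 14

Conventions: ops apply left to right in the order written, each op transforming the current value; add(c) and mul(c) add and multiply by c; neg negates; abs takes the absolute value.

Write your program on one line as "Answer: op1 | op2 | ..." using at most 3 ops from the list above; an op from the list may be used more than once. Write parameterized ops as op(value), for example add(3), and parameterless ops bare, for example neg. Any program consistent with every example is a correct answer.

abs | add(-4) | add(-9)

Check, running the answer program on each example:
  2 -> 2 -> -2 -> -11
  36 -> 36 -> 32 -> 23
  -27 -> 27 -> 23 -> 14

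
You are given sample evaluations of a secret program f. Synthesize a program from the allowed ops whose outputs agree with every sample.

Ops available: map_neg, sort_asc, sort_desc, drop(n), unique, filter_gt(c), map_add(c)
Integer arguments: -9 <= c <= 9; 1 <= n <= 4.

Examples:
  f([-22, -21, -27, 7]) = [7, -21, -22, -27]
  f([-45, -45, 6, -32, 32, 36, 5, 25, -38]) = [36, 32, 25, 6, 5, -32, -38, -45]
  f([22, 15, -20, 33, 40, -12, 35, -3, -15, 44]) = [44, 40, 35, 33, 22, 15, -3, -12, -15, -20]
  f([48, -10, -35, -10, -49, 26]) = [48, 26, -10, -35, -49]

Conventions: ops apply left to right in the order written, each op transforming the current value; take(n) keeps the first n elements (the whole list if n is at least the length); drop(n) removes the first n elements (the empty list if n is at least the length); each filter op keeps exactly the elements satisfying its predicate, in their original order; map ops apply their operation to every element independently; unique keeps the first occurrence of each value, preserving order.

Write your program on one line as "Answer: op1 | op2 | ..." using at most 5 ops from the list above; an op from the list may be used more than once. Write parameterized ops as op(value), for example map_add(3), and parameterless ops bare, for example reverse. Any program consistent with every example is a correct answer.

sort_asc | map_neg | sort_asc | unique | map_neg

Check, running the answer program on each example:
  [-22, -21, -27, 7] -> [-27, -22, -21, 7] -> [27, 22, 21, -7] -> [-7, 21, 22, 27] -> [-7, 21, 22, 27] -> [7, -21, -22, -27]
  [-45, -45, 6, -32, 32, 36, 5, 25, -38] -> [-45, -45, -38, -32, 5, 6, 25, 32, 36] -> [45, 45, 38, 32, -5, -6, -25, -32, -36] -> [-36, -32, -25, -6, -5, 32, 38, 45, 45] -> [-36, -32, -25, -6, -5, 32, 38, 45] -> [36, 32, 25, 6, 5, -32, -38, -45]
  [22, 15, -20, 33, 40, -12, 35, -3, -15, 44] -> [-20, -15, -12, -3, 15, 22, 33, 35, 40, 44] -> [20, 15, 12, 3, -15, -22, -33, -35, -40, -44] -> [-44, -40, -35, -33, -22, -15, 3, 12, 15, 20] -> [-44, -40, -35, -33, -22, -15, 3, 12, 15, 20] -> [44, 40, 35, 33, 22, 15, -3, -12, -15, -20]
  [48, -10, -35, -10, -49, 26] -> [-49, -35, -10, -10, 26, 48] -> [49, 35, 10, 10, -26, -48] -> [-48, -26, 10, 10, 35, 49] -> [-48, -26, 10, 35, 49] -> [48, 26, -10, -35, -49]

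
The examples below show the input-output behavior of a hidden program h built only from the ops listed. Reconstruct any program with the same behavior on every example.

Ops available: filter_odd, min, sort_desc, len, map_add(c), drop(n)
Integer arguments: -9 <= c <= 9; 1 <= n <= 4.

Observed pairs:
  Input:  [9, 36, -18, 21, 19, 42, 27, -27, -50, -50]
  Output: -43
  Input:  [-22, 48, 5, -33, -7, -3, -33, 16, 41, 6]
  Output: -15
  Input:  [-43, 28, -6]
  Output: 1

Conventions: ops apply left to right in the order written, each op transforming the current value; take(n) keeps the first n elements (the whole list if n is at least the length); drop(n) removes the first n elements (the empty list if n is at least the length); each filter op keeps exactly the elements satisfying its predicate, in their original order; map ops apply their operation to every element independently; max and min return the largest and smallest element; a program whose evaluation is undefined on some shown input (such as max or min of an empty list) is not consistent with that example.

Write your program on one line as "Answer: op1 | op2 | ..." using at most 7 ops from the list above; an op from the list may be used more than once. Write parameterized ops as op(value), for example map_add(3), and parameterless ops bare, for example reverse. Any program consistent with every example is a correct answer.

sort_desc | map_add(3) | drop(1) | map_add(4) | filter_odd | min

Check, running the answer program on each example:
  [9, 36, -18, 21, 19, 42, 27, -27, -50, -50] -> [42, 36, 27, 21, 19, 9, -18, -27, -50, -50] -> [45, 39, 30, 24, 22, 12, -15, -24, -47, -47] -> [39, 30, 24, 22, 12, -15, -24, -47, -47] -> [43, 34, 28, 26, 16, -11, -20, -43, -43] -> [43, -11, -43, -43] -> -43
  [-22, 48, 5, -33, -7, -3, -33, 16, 41, 6] -> [48, 41, 16, 6, 5, -3, -7, -22, -33, -33] -> [51, 44, 19, 9, 8, 0, -4, -19, -30, -30] -> [44, 19, 9, 8, 0, -4, -19, -30, -30] -> [48, 23, 13, 12, 4, 0, -15, -26, -26] -> [23, 13, -15] -> -15
  [-43, 28, -6] -> [28, -6, -43] -> [31, -3, -40] -> [-3, -40] -> [1, -36] -> [1] -> 1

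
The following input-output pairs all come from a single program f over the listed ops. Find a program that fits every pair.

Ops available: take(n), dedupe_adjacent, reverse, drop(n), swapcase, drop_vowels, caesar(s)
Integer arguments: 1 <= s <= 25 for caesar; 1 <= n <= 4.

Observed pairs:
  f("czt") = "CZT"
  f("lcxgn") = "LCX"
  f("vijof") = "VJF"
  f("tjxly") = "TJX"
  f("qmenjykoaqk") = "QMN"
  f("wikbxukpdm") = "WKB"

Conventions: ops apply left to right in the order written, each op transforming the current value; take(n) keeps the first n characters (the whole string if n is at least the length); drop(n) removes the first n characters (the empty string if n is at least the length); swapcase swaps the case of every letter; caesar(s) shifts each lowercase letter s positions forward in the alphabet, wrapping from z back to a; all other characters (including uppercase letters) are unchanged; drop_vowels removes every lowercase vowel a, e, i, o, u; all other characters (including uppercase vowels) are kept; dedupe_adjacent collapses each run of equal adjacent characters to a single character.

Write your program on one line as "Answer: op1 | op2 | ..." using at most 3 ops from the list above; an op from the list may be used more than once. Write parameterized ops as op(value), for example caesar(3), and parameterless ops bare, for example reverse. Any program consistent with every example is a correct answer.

drop_vowels | swapcase | take(3)

Check, running the answer program on each example:
  "czt" -> "czt" -> "CZT" -> "CZT"
  "lcxgn" -> "lcxgn" -> "LCXGN" -> "LCX"
  "vijof" -> "vjf" -> "VJF" -> "VJF"
  "tjxly" -> "tjxly" -> "TJXLY" -> "TJX"
  "qmenjykoaqk" -> "qmnjykqk" -> "QMNJYKQK" -> "QMN"
  "wikbxukpdm" -> "wkbxkpdm" -> "WKBXKPDM" -> "WKB"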